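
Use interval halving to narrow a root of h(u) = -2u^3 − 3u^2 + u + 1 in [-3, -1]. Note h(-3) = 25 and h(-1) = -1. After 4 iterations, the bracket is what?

h(-2) = 3 > 0, so the root lies in [-2, -1]
h(-1.5) = -0.5 < 0, so the root lies in [-2, -1.5]
h(-1.75) = 0.78125 > 0, so the root lies in [-1.75, -1.5]
h(-1.625) = 0.0352 > 0, so the root lies in [-1.625, -1.5]

[-1.625, -1.5]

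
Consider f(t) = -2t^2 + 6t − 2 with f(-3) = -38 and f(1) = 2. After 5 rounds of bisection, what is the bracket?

[0.375, 0.5]

midpoint -1: f = -10 < 0 → [-1, 1]
midpoint 0: f = -2 < 0 → [0, 1]
midpoint 0.5: f = 0.5 > 0 → [0, 0.5]
midpoint 0.25: f = -0.625 < 0 → [0.25, 0.5]
midpoint 0.375: f = -0.0312 < 0 → [0.375, 0.5]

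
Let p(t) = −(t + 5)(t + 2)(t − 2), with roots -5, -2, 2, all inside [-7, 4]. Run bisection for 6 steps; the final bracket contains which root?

p(-1.5) = 6.125 > 0, so the root lies in [-1.5, 4]
p(1.25) = 15.234375 > 0, so the root lies in [1.25, 4]
p(2.625) = -22.041016 < 0, so the root lies in [1.25, 2.625]
p(1.9375) = 1.7073 > 0, so the root lies in [1.9375, 2.625]
p(2.28125) = -8.7674 < 0, so the root lies in [1.9375, 2.28125]
p(2.109375) = -3.1954 < 0, so the root lies in [1.9375, 2.109375]

2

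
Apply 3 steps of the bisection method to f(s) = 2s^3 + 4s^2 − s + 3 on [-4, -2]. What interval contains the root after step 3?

m = -3, f(m) = -12 (−); new bracket [-3, -2]
m = -2.5, f(m) = -0.75 (−); new bracket [-2.5, -2]
m = -2.25, f(m) = 2.71875 (+); new bracket [-2.5, -2.25]

[-2.5, -2.25]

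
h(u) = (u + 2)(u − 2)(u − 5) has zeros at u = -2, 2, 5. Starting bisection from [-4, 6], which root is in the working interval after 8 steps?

-2

u = 1 gives h = 12, positive; keep [-4, 1]
u = -1.5 gives h = 11.375, positive; keep [-4, -1.5]
u = -2.75 gives h = -27.609375, negative; keep [-2.75, -1.5]
u = -2.125 gives h = -3.6738, negative; keep [-2.125, -1.5]
u = -1.8125 gives h = 4.8699, positive; keep [-2.125, -1.8125]
u = -1.96875 gives h = 0.8643, positive; keep [-2.125, -1.96875]
u = -2.046875 gives h = -1.3368, negative; keep [-2.046875, -1.96875]
u = -2.0078125 gives h = -0.2194, negative; keep [-2.0078125, -1.96875]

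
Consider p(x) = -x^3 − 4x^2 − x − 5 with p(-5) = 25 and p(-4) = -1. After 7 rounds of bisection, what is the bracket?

p(-4.5) = 9.625 > 0, so the root lies in [-4.5, -4]
p(-4.25) = 3.765625 > 0, so the root lies in [-4.25, -4]
p(-4.125) = 1.251953 > 0, so the root lies in [-4.125, -4]
p(-4.0625) = 0.094 > 0, so the root lies in [-4.0625, -4]
p(-4.03125) = -0.4609 < 0, so the root lies in [-4.0625, -4.03125]
p(-4.046875) = -0.1854 < 0, so the root lies in [-4.0625, -4.046875]
p(-4.0546875) = -0.0462 < 0, so the root lies in [-4.0625, -4.0546875]

[-4.0625, -4.0546875]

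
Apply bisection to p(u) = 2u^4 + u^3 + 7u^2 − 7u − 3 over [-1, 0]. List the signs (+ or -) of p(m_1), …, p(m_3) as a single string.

+-+

u = -0.5 gives p = 2.25, positive; keep [-0.5, 0]
u = -0.25 gives p = -0.820312, negative; keep [-0.5, -0.25]
u = -0.375 gives p = 0.596191, positive; keep [-0.375, -0.25]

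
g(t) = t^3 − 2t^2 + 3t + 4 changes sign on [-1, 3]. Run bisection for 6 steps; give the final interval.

[-0.8125, -0.75]

t = 1 gives g = 6, positive; keep [-1, 1]
t = 0 gives g = 4, positive; keep [-1, 0]
t = -0.5 gives g = 1.875, positive; keep [-1, -0.5]
t = -0.75 gives g = 0.2031, positive; keep [-1, -0.75]
t = -0.875 gives g = -0.8262, negative; keep [-0.875, -0.75]
t = -0.8125 gives g = -0.2942, negative; keep [-0.8125, -0.75]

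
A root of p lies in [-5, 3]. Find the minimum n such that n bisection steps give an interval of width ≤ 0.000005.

Width after n steps is 8/2^n. Need 2^n ≥ 8/0.000005 = 1600000.
2^20 = 1048576 < 1600000 ≤ 2^21 = 2097152, so n = 21.

21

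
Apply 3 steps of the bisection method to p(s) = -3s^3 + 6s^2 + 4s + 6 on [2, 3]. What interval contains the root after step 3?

[2.625, 2.75]

s = 2.5 gives p = 6.625, positive; keep [2.5, 3]
s = 2.75 gives p = -0.015625, negative; keep [2.5, 2.75]
s = 2.625 gives p = 3.580078, positive; keep [2.625, 2.75]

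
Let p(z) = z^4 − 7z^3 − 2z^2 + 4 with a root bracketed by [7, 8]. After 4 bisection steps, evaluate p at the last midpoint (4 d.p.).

19.2481

m = 7.5, p(m) = 102.4375 (+); new bracket [7, 7.5]
m = 7.25, p(m) = -5.855469 (−); new bracket [7.25, 7.5]
m = 7.375, p(m) = 45.642822 (+); new bracket [7.25, 7.375]
m = 7.3125, p(m) = 19.2481 (+); new bracket [7.25, 7.3125]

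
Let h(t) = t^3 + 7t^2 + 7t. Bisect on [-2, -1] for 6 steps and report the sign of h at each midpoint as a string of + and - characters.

++--+-

t = -1.5 gives h = 1.875, positive; keep [-1.5, -1]
t = -1.25 gives h = 0.234375, positive; keep [-1.25, -1]
t = -1.125 gives h = -0.439453, negative; keep [-1.25, -1.125]
t = -1.1875 gives h = -0.116, negative; keep [-1.25, -1.1875]
t = -1.21875 gives h = 0.0559, positive; keep [-1.21875, -1.1875]
t = -1.203125 gives h = -0.0308, negative; keep [-1.21875, -1.203125]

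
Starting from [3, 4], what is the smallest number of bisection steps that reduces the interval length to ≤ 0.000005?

18

Width after n steps is 1/2^n. Need 2^n ≥ 1/0.000005 = 200000.
2^17 = 131072 < 200000 ≤ 2^18 = 262144, so n = 18.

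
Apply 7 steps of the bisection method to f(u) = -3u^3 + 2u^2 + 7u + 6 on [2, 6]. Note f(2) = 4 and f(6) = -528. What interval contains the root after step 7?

f(4) = -126 < 0, so the root lies in [2, 4]
f(3) = -36 < 0, so the root lies in [2, 3]
f(2.5) = -10.875 < 0, so the root lies in [2, 2.5]
f(2.25) = -2.2969 < 0, so the root lies in [2, 2.25]
f(2.125) = 1.1191 > 0, so the root lies in [2.125, 2.25]
f(2.1875) = -0.5198 < 0, so the root lies in [2.125, 2.1875]
f(2.15625) = 0.3167 > 0, so the root lies in [2.15625, 2.1875]

[2.15625, 2.1875]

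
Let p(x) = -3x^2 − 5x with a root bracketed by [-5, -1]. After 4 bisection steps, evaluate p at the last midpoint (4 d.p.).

m = -3, p(m) = -12 (−); new bracket [-3, -1]
m = -2, p(m) = -2 (−); new bracket [-2, -1]
m = -1.5, p(m) = 0.75 (+); new bracket [-2, -1.5]
m = -1.75, p(m) = -0.4375 (−); new bracket [-1.75, -1.5]

-0.4375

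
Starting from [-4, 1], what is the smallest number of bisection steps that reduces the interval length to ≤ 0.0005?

Width after n steps is 5/2^n. Need 2^n ≥ 5/0.0005 = 10000.
2^13 = 8192 < 10000 ≤ 2^14 = 16384, so n = 14.

14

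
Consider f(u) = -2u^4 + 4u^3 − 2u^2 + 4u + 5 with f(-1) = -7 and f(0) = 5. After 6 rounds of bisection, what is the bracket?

[-0.671875, -0.65625]

midpoint -0.5: f = 1.875 > 0 → [-1, -0.5]
midpoint -0.75: f = -1.445312 < 0 → [-0.75, -0.5]
midpoint -0.625: f = 0.437012 > 0 → [-0.75, -0.625]
midpoint -0.6875: f = -0.4419 < 0 → [-0.6875, -0.625]
midpoint -0.65625: f = 0.0122 > 0 → [-0.6875, -0.65625]
midpoint -0.671875: f = -0.2111 < 0 → [-0.671875, -0.65625]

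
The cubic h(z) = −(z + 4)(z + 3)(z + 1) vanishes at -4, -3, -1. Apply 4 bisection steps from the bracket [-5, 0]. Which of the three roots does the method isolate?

z = -2.5 gives h = 1.125, positive; keep [-2.5, 0]
z = -1.25 gives h = 1.203125, positive; keep [-1.25, 0]
z = -0.625 gives h = -3.005859, negative; keep [-1.25, -0.625]
z = -0.9375 gives h = -0.3948, negative; keep [-1.25, -0.9375]

-1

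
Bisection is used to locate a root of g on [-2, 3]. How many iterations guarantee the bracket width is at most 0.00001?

Width after n steps is 5/2^n. Need 2^n ≥ 5/0.00001 = 500000.
2^18 = 262144 < 500000 ≤ 2^19 = 524288, so n = 19.

19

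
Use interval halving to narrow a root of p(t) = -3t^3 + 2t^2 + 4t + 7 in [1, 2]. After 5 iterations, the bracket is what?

[1.9375, 1.96875]

t = 1.5 gives p = 7.375, positive; keep [1.5, 2]
t = 1.75 gives p = 4.046875, positive; keep [1.75, 2]
t = 1.875 gives p = 1.755859, positive; keep [1.875, 2]
t = 1.9375 gives p = 0.4382, positive; keep [1.9375, 2]
t = 1.96875 gives p = -0.2655, negative; keep [1.9375, 1.96875]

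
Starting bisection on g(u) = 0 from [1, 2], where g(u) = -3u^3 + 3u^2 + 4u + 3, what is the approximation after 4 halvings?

u = 1.5 gives g = 5.625, positive; keep [1.5, 2]
u = 1.75 gives g = 3.109375, positive; keep [1.75, 2]
u = 1.875 gives g = 1.271484, positive; keep [1.875, 2]
u = 1.9375 gives g = 0.1921, positive; keep [1.9375, 2]

1.9375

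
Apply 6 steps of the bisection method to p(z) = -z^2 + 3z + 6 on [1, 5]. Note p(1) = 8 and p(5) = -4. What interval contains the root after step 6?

z = 3 gives p = 6, positive; keep [3, 5]
z = 4 gives p = 2, positive; keep [4, 5]
z = 4.5 gives p = -0.75, negative; keep [4, 4.5]
z = 4.25 gives p = 0.6875, positive; keep [4.25, 4.5]
z = 4.375 gives p = -0.0156, negative; keep [4.25, 4.375]
z = 4.3125 gives p = 0.3398, positive; keep [4.3125, 4.375]

[4.3125, 4.375]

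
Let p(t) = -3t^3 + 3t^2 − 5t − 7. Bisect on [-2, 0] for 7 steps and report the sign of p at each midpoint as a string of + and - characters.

p(-1) = 4 > 0, so the root lies in [-1, 0]
p(-0.5) = -3.375 < 0, so the root lies in [-1, -0.5]
p(-0.75) = -0.296875 < 0, so the root lies in [-1, -0.75]
p(-0.875) = 1.6816 > 0, so the root lies in [-0.875, -0.75]
p(-0.8125) = 0.6521 > 0, so the root lies in [-0.8125, -0.75]
p(-0.78125) = 0.1678 > 0, so the root lies in [-0.78125, -0.75]
p(-0.765625) = -0.0669 < 0, so the root lies in [-0.78125, -0.765625]

+--+++-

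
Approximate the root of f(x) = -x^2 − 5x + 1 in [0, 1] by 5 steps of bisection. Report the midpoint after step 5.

0.21875

x = 0.5 gives f = -1.75, negative; keep [0, 0.5]
x = 0.25 gives f = -0.3125, negative; keep [0, 0.25]
x = 0.125 gives f = 0.359375, positive; keep [0.125, 0.25]
x = 0.1875 gives f = 0.0273, positive; keep [0.1875, 0.25]
x = 0.21875 gives f = -0.1416, negative; keep [0.1875, 0.21875]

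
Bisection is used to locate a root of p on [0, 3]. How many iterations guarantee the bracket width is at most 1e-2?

Width after n steps is 3/2^n. Need 2^n ≥ 3/1e-2 = 300.
2^8 = 256 < 300 ≤ 2^9 = 512, so n = 9.

9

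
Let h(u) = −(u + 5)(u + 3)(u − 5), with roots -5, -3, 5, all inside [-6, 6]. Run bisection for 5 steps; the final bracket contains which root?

m = 0, h(m) = 75 (+); new bracket [0, 6]
m = 3, h(m) = 96 (+); new bracket [3, 6]
m = 4.5, h(m) = 35.625 (+); new bracket [4.5, 6]
m = 5.25, h(m) = -21.1406 (−); new bracket [4.5, 5.25]
m = 4.875, h(m) = 9.7207 (+); new bracket [4.875, 5.25]

5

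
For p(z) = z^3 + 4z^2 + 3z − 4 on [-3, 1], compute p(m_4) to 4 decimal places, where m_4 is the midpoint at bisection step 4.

0.9219

z = -1 gives p = -4, negative; keep [-1, 1]
z = 0 gives p = -4, negative; keep [0, 1]
z = 0.5 gives p = -1.375, negative; keep [0.5, 1]
z = 0.75 gives p = 0.9219, positive; keep [0.5, 0.75]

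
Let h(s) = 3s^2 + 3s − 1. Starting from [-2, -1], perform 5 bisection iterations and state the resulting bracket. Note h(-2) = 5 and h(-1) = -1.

[-1.28125, -1.25]

midpoint -1.5: h = 1.25 > 0 → [-1.5, -1]
midpoint -1.25: h = -0.0625 < 0 → [-1.5, -1.25]
midpoint -1.375: h = 0.546875 > 0 → [-1.375, -1.25]
midpoint -1.3125: h = 0.2305 > 0 → [-1.3125, -1.25]
midpoint -1.28125: h = 0.0811 > 0 → [-1.28125, -1.25]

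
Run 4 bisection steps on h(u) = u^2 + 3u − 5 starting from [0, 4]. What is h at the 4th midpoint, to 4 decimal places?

midpoint 2: h = 5 > 0 → [0, 2]
midpoint 1: h = -1 < 0 → [1, 2]
midpoint 1.5: h = 1.75 > 0 → [1, 1.5]
midpoint 1.25: h = 0.3125 > 0 → [1, 1.25]

0.3125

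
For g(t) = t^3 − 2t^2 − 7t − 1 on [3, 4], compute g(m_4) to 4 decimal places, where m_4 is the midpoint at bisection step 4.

-1.3425

midpoint 3.5: g = -7.125 < 0 → [3.5, 4]
midpoint 3.75: g = -2.640625 < 0 → [3.75, 4]
midpoint 3.875: g = 0.029297 > 0 → [3.75, 3.875]
midpoint 3.8125: g = -1.3425 < 0 → [3.8125, 3.875]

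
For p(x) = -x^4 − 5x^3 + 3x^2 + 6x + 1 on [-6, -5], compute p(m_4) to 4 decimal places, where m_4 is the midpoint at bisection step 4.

6.9389

midpoint -5.5: p = -24.4375 < 0 → [-5.5, -5]
midpoint -5.25: p = 16.011719 > 0 → [-5.5, -5.25]
midpoint -5.375: p = -2.810791 < 0 → [-5.375, -5.25]
midpoint -5.3125: p = 6.9389 > 0 → [-5.375, -5.3125]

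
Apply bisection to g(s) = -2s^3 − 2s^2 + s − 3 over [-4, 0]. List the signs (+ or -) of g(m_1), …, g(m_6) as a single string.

+---++

midpoint -2: g = 3 > 0 → [-2, 0]
midpoint -1: g = -4 < 0 → [-2, -1]
midpoint -1.5: g = -2.25 < 0 → [-2, -1.5]
midpoint -1.75: g = -0.1562 < 0 → [-2, -1.75]
midpoint -1.875: g = 1.2773 > 0 → [-1.875, -1.75]
midpoint -1.8125: g = 0.5259 > 0 → [-1.8125, -1.75]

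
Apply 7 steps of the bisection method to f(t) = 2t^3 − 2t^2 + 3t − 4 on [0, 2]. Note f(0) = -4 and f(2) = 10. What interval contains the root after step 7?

m = 1, f(m) = -1 (−); new bracket [1, 2]
m = 1.5, f(m) = 2.75 (+); new bracket [1, 1.5]
m = 1.25, f(m) = 0.53125 (+); new bracket [1, 1.25]
m = 1.125, f(m) = -0.3086 (−); new bracket [1.125, 1.25]
m = 1.1875, f(m) = 0.0913 (+); new bracket [1.125, 1.1875]
m = 1.15625, f(m) = -0.1135 (−); new bracket [1.15625, 1.1875]
m = 1.171875, f(m) = -0.0123 (−); new bracket [1.171875, 1.1875]

[1.171875, 1.1875]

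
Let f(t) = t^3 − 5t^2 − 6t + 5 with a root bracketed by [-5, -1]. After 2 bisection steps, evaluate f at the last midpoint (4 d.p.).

t = -3 gives f = -49, negative; keep [-3, -1]
t = -2 gives f = -11, negative; keep [-2, -1]

-11.0000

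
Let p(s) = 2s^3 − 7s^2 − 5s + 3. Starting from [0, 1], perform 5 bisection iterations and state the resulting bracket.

[0.375, 0.40625]

midpoint 0.5: p = -1 < 0 → [0, 0.5]
midpoint 0.25: p = 1.34375 > 0 → [0.25, 0.5]
midpoint 0.375: p = 0.246094 > 0 → [0.375, 0.5]
midpoint 0.4375: p = -0.3599 < 0 → [0.375, 0.4375]
midpoint 0.40625: p = -0.0524 < 0 → [0.375, 0.40625]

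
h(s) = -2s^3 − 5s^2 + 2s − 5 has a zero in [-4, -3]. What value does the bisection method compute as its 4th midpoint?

h(-3.5) = 12.5 > 0, so the root lies in [-3.5, -3]
h(-3.25) = 4.34375 > 0, so the root lies in [-3.25, -3]
h(-3.125) = 0.957031 > 0, so the root lies in [-3.125, -3]
h(-3.0625) = -0.5737 < 0, so the root lies in [-3.125, -3.0625]

-3.0625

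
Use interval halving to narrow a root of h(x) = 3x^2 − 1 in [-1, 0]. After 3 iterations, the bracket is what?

[-0.625, -0.5]

x = -0.5 gives h = -0.25, negative; keep [-1, -0.5]
x = -0.75 gives h = 0.6875, positive; keep [-0.75, -0.5]
x = -0.625 gives h = 0.171875, positive; keep [-0.625, -0.5]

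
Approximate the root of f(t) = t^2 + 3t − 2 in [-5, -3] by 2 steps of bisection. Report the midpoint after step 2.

-3.5

t = -4 gives f = 2, positive; keep [-4, -3]
t = -3.5 gives f = -0.25, negative; keep [-4, -3.5]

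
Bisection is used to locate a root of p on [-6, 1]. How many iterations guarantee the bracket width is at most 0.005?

11

Width after n steps is 7/2^n. Need 2^n ≥ 7/0.005 = 1400.
2^10 = 1024 < 1400 ≤ 2^11 = 2048, so n = 11.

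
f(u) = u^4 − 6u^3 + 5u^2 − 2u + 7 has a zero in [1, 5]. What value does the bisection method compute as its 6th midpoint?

midpoint 3: f = -35 < 0 → [1, 3]
midpoint 2: f = -9 < 0 → [1, 2]
midpoint 1.5: f = 0.0625 > 0 → [1.5, 2]
midpoint 1.75: f = -3.9648 < 0 → [1.5, 1.75]
midpoint 1.625: f = -1.8201 < 0 → [1.5, 1.625]
midpoint 1.5625: f = -0.8457 < 0 → [1.5, 1.5625]

1.5625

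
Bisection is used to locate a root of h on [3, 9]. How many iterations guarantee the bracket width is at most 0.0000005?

24

Width after n steps is 6/2^n. Need 2^n ≥ 6/0.0000005 = 12000000.
2^23 = 8388608 < 12000000 ≤ 2^24 = 16777216, so n = 24.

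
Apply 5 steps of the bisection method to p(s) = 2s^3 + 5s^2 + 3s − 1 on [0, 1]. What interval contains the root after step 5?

[0.21875, 0.25]

m = 0.5, p(m) = 2 (+); new bracket [0, 0.5]
m = 0.25, p(m) = 0.09375 (+); new bracket [0, 0.25]
m = 0.125, p(m) = -0.542969 (−); new bracket [0.125, 0.25]
m = 0.1875, p(m) = -0.2485 (−); new bracket [0.1875, 0.25]
m = 0.21875, p(m) = -0.0836 (−); new bracket [0.21875, 0.25]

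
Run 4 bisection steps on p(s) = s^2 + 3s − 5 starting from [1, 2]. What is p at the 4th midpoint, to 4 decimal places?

-0.0273

p(1.5) = 1.75 > 0, so the root lies in [1, 1.5]
p(1.25) = 0.3125 > 0, so the root lies in [1, 1.25]
p(1.125) = -0.359375 < 0, so the root lies in [1.125, 1.25]
p(1.1875) = -0.0273 < 0, so the root lies in [1.1875, 1.25]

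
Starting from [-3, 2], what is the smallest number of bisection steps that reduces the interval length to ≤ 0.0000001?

Width after n steps is 5/2^n. Need 2^n ≥ 5/0.0000001 = 50000000.
2^25 = 33554432 < 50000000 ≤ 2^26 = 67108864, so n = 26.

26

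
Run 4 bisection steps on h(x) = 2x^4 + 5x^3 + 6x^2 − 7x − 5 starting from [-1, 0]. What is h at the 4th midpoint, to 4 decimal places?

0.1463

midpoint -0.5: h = -0.5 < 0 → [-1, -0.5]
midpoint -0.75: h = 2.148438 > 0 → [-0.75, -0.5]
midpoint -0.625: h = 0.803223 > 0 → [-0.625, -0.5]
midpoint -0.5625: h = 0.1463 > 0 → [-0.5625, -0.5]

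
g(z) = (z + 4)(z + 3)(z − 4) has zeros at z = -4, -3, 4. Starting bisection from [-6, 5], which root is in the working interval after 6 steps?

4

g(-0.5) = -39.375 < 0, so the root lies in [-0.5, 5]
g(2.25) = -57.421875 < 0, so the root lies in [2.25, 5]
g(3.625) = -18.943359 < 0, so the root lies in [3.625, 5]
g(4.3125) = 18.9954 > 0, so the root lies in [3.625, 4.3125]
g(3.96875) = -1.7354 < 0, so the root lies in [3.96875, 4.3125]
g(4.140625) = 8.1744 > 0, so the root lies in [3.96875, 4.140625]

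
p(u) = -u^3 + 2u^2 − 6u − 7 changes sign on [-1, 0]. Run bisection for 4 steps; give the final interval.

[-0.875, -0.8125]

p(-0.5) = -3.375 < 0, so the root lies in [-1, -0.5]
p(-0.75) = -0.953125 < 0, so the root lies in [-1, -0.75]
p(-0.875) = 0.451172 > 0, so the root lies in [-0.875, -0.75]
p(-0.8125) = -0.2683 < 0, so the root lies in [-0.875, -0.8125]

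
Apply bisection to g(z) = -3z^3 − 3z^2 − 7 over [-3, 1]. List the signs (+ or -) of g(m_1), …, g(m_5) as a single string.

midpoint -1: g = -7 < 0 → [-3, -1]
midpoint -2: g = 5 > 0 → [-2, -1]
midpoint -1.5: g = -3.625 < 0 → [-2, -1.5]
midpoint -1.75: g = -0.1094 < 0 → [-2, -1.75]
midpoint -1.875: g = 2.2285 > 0 → [-1.875, -1.75]

-+--+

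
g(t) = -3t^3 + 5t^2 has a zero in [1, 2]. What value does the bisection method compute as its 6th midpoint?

m = 1.5, g(m) = 1.125 (+); new bracket [1.5, 2]
m = 1.75, g(m) = -0.765625 (−); new bracket [1.5, 1.75]
m = 1.625, g(m) = 0.330078 (+); new bracket [1.625, 1.75]
m = 1.6875, g(m) = -0.178 (−); new bracket [1.625, 1.6875]
m = 1.65625, g(m) = 0.0857 (+); new bracket [1.65625, 1.6875]
m = 1.671875, g(m) = -0.0437 (−); new bracket [1.65625, 1.671875]

1.671875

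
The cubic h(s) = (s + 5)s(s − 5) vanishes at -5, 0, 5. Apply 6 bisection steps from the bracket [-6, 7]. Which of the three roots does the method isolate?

5

m = 0.5, h(m) = -12.375 (−); new bracket [0.5, 7]
m = 3.75, h(m) = -41.015625 (−); new bracket [3.75, 7]
m = 5.375, h(m) = 20.912109 (+); new bracket [3.75, 5.375]
m = 4.5625, h(m) = -19.0876 (−); new bracket [4.5625, 5.375]
m = 4.96875, h(m) = -1.5479 (−); new bracket [4.96875, 5.375]
m = 5.171875, h(m) = 9.0419 (+); new bracket [4.96875, 5.171875]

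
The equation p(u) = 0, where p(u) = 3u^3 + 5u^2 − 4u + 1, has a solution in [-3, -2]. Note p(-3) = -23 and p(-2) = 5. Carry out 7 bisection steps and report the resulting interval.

u = -2.5 gives p = -4.625, negative; keep [-2.5, -2]
u = -2.25 gives p = 1.140625, positive; keep [-2.5, -2.25]
u = -2.375 gives p = -1.486328, negative; keep [-2.375, -2.25]
u = -2.3125 gives p = -0.1111, negative; keep [-2.3125, -2.25]
u = -2.28125 gives p = 0.5299, positive; keep [-2.3125, -2.28125]
u = -2.296875 gives p = 0.2133, positive; keep [-2.3125, -2.296875]
u = -2.3046875 gives p = 0.052, positive; keep [-2.3125, -2.3046875]

[-2.3125, -2.3046875]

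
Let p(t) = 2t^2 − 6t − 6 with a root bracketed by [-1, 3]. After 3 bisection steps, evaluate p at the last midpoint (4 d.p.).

-2.5000

p(1) = -10 < 0, so the root lies in [-1, 1]
p(0) = -6 < 0, so the root lies in [-1, 0]
p(-0.5) = -2.5 < 0, so the root lies in [-1, -0.5]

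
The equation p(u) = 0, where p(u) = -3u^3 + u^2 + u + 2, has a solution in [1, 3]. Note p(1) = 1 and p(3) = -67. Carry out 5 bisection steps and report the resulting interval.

u = 2 gives p = -16, negative; keep [1, 2]
u = 1.5 gives p = -4.375, negative; keep [1, 1.5]
u = 1.25 gives p = -1.046875, negative; keep [1, 1.25]
u = 1.125 gives p = 0.1191, positive; keep [1.125, 1.25]
u = 1.1875 gives p = -0.426, negative; keep [1.125, 1.1875]

[1.125, 1.1875]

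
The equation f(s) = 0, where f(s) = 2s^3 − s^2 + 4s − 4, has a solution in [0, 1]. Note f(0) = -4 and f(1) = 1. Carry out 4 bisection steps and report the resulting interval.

[0.8125, 0.875]

midpoint 0.5: f = -2 < 0 → [0.5, 1]
midpoint 0.75: f = -0.71875 < 0 → [0.75, 1]
midpoint 0.875: f = 0.074219 > 0 → [0.75, 0.875]
midpoint 0.8125: f = -0.3374 < 0 → [0.8125, 0.875]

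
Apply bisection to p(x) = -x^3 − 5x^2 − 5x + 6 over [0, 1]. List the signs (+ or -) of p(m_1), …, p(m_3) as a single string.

x = 0.5 gives p = 2.125, positive; keep [0.5, 1]
x = 0.75 gives p = -0.984375, negative; keep [0.5, 0.75]
x = 0.625 gives p = 0.677734, positive; keep [0.625, 0.75]

+-+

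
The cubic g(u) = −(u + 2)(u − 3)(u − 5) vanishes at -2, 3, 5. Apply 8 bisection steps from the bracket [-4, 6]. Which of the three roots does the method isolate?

m = 1, g(m) = -24 (−); new bracket [-4, 1]
m = -1.5, g(m) = -14.625 (−); new bracket [-4, -1.5]
m = -2.75, g(m) = 33.421875 (+); new bracket [-2.75, -1.5]
m = -2.125, g(m) = 4.5645 (+); new bracket [-2.125, -1.5]
m = -1.8125, g(m) = -6.1472 (−); new bracket [-2.125, -1.8125]
m = -1.96875, g(m) = -1.0821 (−); new bracket [-2.125, -1.96875]
m = -2.046875, g(m) = 1.6671 (+); new bracket [-2.046875, -1.96875]
m = -2.0078125, g(m) = 0.2742 (+); new bracket [-2.0078125, -1.96875]

-2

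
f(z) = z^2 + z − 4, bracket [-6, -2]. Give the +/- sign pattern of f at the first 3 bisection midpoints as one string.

z = -4 gives f = 8, positive; keep [-4, -2]
z = -3 gives f = 2, positive; keep [-3, -2]
z = -2.5 gives f = -0.25, negative; keep [-3, -2.5]

++-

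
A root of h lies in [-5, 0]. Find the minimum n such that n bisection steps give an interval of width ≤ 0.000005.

Width after n steps is 5/2^n. Need 2^n ≥ 5/0.000005 = 1000000.
2^19 = 524288 < 1000000 ≤ 2^20 = 1048576, so n = 20.

20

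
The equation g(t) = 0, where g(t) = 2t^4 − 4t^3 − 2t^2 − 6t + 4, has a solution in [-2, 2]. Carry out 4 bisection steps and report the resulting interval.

midpoint 0: g = 4 > 0 → [0, 2]
midpoint 1: g = -6 < 0 → [0, 1]
midpoint 0.5: g = 0.125 > 0 → [0.5, 1]
midpoint 0.75: g = -2.6797 < 0 → [0.5, 0.75]

[0.5, 0.75]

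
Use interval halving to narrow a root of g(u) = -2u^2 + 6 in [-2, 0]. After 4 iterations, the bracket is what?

g(-1) = 4 > 0, so the root lies in [-2, -1]
g(-1.5) = 1.5 > 0, so the root lies in [-2, -1.5]
g(-1.75) = -0.125 < 0, so the root lies in [-1.75, -1.5]
g(-1.625) = 0.7188 > 0, so the root lies in [-1.75, -1.625]

[-1.75, -1.625]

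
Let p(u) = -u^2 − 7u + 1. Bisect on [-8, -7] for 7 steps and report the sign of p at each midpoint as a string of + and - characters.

--+---+

u = -7.5 gives p = -2.75, negative; keep [-7.5, -7]
u = -7.25 gives p = -0.8125, negative; keep [-7.25, -7]
u = -7.125 gives p = 0.109375, positive; keep [-7.25, -7.125]
u = -7.1875 gives p = -0.3477, negative; keep [-7.1875, -7.125]
u = -7.15625 gives p = -0.1182, negative; keep [-7.15625, -7.125]
u = -7.140625 gives p = -0.0042, negative; keep [-7.140625, -7.125]
u = -7.1328125 gives p = 0.0527, positive; keep [-7.140625, -7.1328125]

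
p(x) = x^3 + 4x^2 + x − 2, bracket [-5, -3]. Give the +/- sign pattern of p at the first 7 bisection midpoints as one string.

-+---++

x = -4 gives p = -6, negative; keep [-4, -3]
x = -3.5 gives p = 0.625, positive; keep [-4, -3.5]
x = -3.75 gives p = -2.234375, negative; keep [-3.75, -3.5]
x = -3.625 gives p = -0.6973, negative; keep [-3.625, -3.5]
x = -3.5625 gives p = -0.01, negative; keep [-3.5625, -3.5]
x = -3.53125 gives p = 0.3139, positive; keep [-3.5625, -3.53125]
x = -3.546875 gives p = 0.1536, positive; keep [-3.5625, -3.546875]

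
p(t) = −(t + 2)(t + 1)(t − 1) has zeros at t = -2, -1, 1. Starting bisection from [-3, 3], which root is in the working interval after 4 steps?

midpoint 0: p = 2 > 0 → [0, 3]
midpoint 1.5: p = -4.375 < 0 → [0, 1.5]
midpoint 0.75: p = 1.203125 > 0 → [0.75, 1.5]
midpoint 1.125: p = -0.8301 < 0 → [0.75, 1.125]

1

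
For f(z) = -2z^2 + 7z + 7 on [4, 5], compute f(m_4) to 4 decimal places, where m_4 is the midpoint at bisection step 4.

-0.0078

midpoint 4.5: f = -2 < 0 → [4, 4.5]
midpoint 4.25: f = 0.625 > 0 → [4.25, 4.5]
midpoint 4.375: f = -0.65625 < 0 → [4.25, 4.375]
midpoint 4.3125: f = -0.0078 < 0 → [4.25, 4.3125]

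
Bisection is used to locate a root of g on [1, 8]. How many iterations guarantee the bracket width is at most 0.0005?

14

Width after n steps is 7/2^n. Need 2^n ≥ 7/0.0005 = 14000.
2^13 = 8192 < 14000 ≤ 2^14 = 16384, so n = 14.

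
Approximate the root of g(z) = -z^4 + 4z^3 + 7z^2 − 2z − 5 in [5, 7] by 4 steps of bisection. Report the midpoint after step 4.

m = 6, g(m) = -197 (−); new bracket [5, 6]
m = 5.5, g(m) = -53.8125 (−); new bracket [5, 5.5]
m = 5.25, g(m) = -3.441406 (−); new bracket [5, 5.25]
m = 5.125, g(m) = 17.1716 (+); new bracket [5.125, 5.25]

5.125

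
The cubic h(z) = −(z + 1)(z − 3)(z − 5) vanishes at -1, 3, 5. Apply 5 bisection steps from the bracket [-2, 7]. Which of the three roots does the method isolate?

z = 2.5 gives h = -4.375, negative; keep [-2, 2.5]
z = 0.25 gives h = -16.328125, negative; keep [-2, 0.25]
z = -0.875 gives h = -2.845703, negative; keep [-2, -0.875]
z = -1.4375 gives h = 12.4978, positive; keep [-1.4375, -0.875]
z = -1.15625 gives h = 3.998, positive; keep [-1.15625, -0.875]

-1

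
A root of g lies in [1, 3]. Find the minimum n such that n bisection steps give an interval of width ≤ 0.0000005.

Width after n steps is 2/2^n. Need 2^n ≥ 2/0.0000005 = 4000000.
2^21 = 2097152 < 4000000 ≤ 2^22 = 4194304, so n = 22.

22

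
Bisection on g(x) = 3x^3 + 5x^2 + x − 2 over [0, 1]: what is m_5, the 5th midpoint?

g(0.5) = 0.125 > 0, so the root lies in [0, 0.5]
g(0.25) = -1.390625 < 0, so the root lies in [0.25, 0.5]
g(0.375) = -0.763672 < 0, so the root lies in [0.375, 0.5]
g(0.4375) = -0.3542 < 0, so the root lies in [0.4375, 0.5]
g(0.46875) = -0.1236 < 0, so the root lies in [0.46875, 0.5]

0.46875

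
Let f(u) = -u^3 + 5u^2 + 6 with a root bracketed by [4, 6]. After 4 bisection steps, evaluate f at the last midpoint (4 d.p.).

2.7168

m = 5, f(m) = 6 (+); new bracket [5, 6]
m = 5.5, f(m) = -9.125 (−); new bracket [5, 5.5]
m = 5.25, f(m) = -0.890625 (−); new bracket [5, 5.25]
m = 5.125, f(m) = 2.7168 (+); new bracket [5.125, 5.25]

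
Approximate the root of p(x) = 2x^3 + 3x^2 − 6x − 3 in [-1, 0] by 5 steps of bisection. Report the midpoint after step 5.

-0.40625

x = -0.5 gives p = 0.5, positive; keep [-0.5, 0]
x = -0.25 gives p = -1.34375, negative; keep [-0.5, -0.25]
x = -0.375 gives p = -0.433594, negative; keep [-0.5, -0.375]
x = -0.4375 gives p = 0.0317, positive; keep [-0.4375, -0.375]
x = -0.40625 gives p = -0.2015, negative; keep [-0.4375, -0.40625]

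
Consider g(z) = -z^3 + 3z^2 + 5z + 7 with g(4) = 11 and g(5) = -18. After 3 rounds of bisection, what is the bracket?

[4.375, 4.5]

g(4.5) = -0.875 < 0, so the root lies in [4, 4.5]
g(4.25) = 5.671875 > 0, so the root lies in [4.25, 4.5]
g(4.375) = 2.556641 > 0, so the root lies in [4.375, 4.5]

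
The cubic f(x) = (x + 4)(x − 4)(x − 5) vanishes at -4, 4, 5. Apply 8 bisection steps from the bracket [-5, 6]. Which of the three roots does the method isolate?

x = 0.5 gives f = 70.875, positive; keep [-5, 0.5]
x = -2.25 gives f = 79.296875, positive; keep [-5, -2.25]
x = -3.625 gives f = 24.662109, positive; keep [-5, -3.625]
x = -4.3125 gives f = -24.1907, negative; keep [-4.3125, -3.625]
x = -3.96875 gives f = 2.2334, positive; keep [-4.3125, -3.96875]
x = -4.140625 gives f = -10.464, negative; keep [-4.140625, -3.96875]
x = -4.0546875 gives f = -3.9885, negative; keep [-4.0546875, -3.96875]
x = -4.01171875 gives f = -0.8461, negative; keep [-4.01171875, -3.96875]

-4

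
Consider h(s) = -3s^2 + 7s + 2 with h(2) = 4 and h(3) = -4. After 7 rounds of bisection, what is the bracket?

[2.5859375, 2.59375]

m = 2.5, h(m) = 0.75 (+); new bracket [2.5, 3]
m = 2.75, h(m) = -1.4375 (−); new bracket [2.5, 2.75]
m = 2.625, h(m) = -0.296875 (−); new bracket [2.5, 2.625]
m = 2.5625, h(m) = 0.2383 (+); new bracket [2.5625, 2.625]
m = 2.59375, h(m) = -0.0264 (−); new bracket [2.5625, 2.59375]
m = 2.578125, h(m) = 0.1067 (+); new bracket [2.578125, 2.59375]
m = 2.5859375, h(m) = 0.0403 (+); new bracket [2.5859375, 2.59375]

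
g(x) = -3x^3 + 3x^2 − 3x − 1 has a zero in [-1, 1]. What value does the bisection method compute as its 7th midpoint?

m = 0, g(m) = -1 (−); new bracket [-1, 0]
m = -0.5, g(m) = 1.625 (+); new bracket [-0.5, 0]
m = -0.25, g(m) = -0.015625 (−); new bracket [-0.5, -0.25]
m = -0.375, g(m) = 0.7051 (+); new bracket [-0.375, -0.25]
m = -0.3125, g(m) = 0.322 (+); new bracket [-0.3125, -0.25]
m = -0.28125, g(m) = 0.1478 (+); new bracket [-0.28125, -0.25]
m = -0.265625, g(m) = 0.0648 (+); new bracket [-0.265625, -0.25]

-0.265625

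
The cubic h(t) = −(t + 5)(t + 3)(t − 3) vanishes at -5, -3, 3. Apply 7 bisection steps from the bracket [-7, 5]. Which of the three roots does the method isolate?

3

midpoint -1: h = 32 > 0 → [-1, 5]
midpoint 2: h = 35 > 0 → [2, 5]
midpoint 3.5: h = -27.625 < 0 → [2, 3.5]
midpoint 2.75: h = 11.1406 > 0 → [2.75, 3.5]
midpoint 3.125: h = -6.2207 < 0 → [2.75, 3.125]
midpoint 2.9375: h = 2.9456 > 0 → [2.9375, 3.125]
midpoint 3.03125: h = -1.5137 < 0 → [2.9375, 3.03125]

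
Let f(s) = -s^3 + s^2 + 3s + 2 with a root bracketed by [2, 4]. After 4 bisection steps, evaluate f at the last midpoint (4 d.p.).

-1.3223

midpoint 3: f = -7 < 0 → [2, 3]
midpoint 2.5: f = 0.125 > 0 → [2.5, 3]
midpoint 2.75: f = -2.984375 < 0 → [2.5, 2.75]
midpoint 2.625: f = -1.3223 < 0 → [2.5, 2.625]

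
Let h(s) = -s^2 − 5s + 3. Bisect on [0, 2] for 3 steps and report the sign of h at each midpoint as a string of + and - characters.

h(1) = -3 < 0, so the root lies in [0, 1]
h(0.5) = 0.25 > 0, so the root lies in [0.5, 1]
h(0.75) = -1.3125 < 0, so the root lies in [0.5, 0.75]

-+-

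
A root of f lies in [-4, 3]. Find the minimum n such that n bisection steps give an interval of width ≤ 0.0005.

Width after n steps is 7/2^n. Need 2^n ≥ 7/0.0005 = 14000.
2^13 = 8192 < 14000 ≤ 2^14 = 16384, so n = 14.

14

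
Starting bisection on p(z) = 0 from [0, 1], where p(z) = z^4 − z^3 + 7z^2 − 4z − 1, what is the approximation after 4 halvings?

0.8125

m = 0.5, p(m) = -1.3125 (−); new bracket [0.5, 1]
m = 0.75, p(m) = -0.167969 (−); new bracket [0.75, 1]
m = 0.875, p(m) = 0.775635 (+); new bracket [0.75, 0.875]
m = 0.8125, p(m) = 0.2705 (+); new bracket [0.75, 0.8125]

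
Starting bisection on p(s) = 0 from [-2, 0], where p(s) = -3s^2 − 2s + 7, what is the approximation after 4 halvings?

-1.875

p(-1) = 6 > 0, so the root lies in [-2, -1]
p(-1.5) = 3.25 > 0, so the root lies in [-2, -1.5]
p(-1.75) = 1.3125 > 0, so the root lies in [-2, -1.75]
p(-1.875) = 0.2031 > 0, so the root lies in [-2, -1.875]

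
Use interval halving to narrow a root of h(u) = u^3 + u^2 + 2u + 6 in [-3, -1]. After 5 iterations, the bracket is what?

h(-2) = -2 < 0, so the root lies in [-2, -1]
h(-1.5) = 1.875 > 0, so the root lies in [-2, -1.5]
h(-1.75) = 0.203125 > 0, so the root lies in [-2, -1.75]
h(-1.875) = -0.8262 < 0, so the root lies in [-1.875, -1.75]
h(-1.8125) = -0.2942 < 0, so the root lies in [-1.8125, -1.75]

[-1.8125, -1.75]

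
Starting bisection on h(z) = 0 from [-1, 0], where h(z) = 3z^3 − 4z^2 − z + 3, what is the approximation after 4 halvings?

-0.8125

m = -0.5, h(m) = 2.125 (+); new bracket [-1, -0.5]
m = -0.75, h(m) = 0.234375 (+); new bracket [-1, -0.75]
m = -0.875, h(m) = -1.197266 (−); new bracket [-0.875, -0.75]
m = -0.8125, h(m) = -0.4373 (−); new bracket [-0.8125, -0.75]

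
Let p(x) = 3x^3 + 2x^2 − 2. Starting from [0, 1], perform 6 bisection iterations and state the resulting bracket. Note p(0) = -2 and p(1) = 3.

[0.6875, 0.703125]

midpoint 0.5: p = -1.125 < 0 → [0.5, 1]
midpoint 0.75: p = 0.390625 > 0 → [0.5, 0.75]
midpoint 0.625: p = -0.486328 < 0 → [0.625, 0.75]
midpoint 0.6875: p = -0.0798 < 0 → [0.6875, 0.75]
midpoint 0.71875: p = 0.1471 > 0 → [0.6875, 0.71875]
midpoint 0.703125: p = 0.0316 > 0 → [0.6875, 0.703125]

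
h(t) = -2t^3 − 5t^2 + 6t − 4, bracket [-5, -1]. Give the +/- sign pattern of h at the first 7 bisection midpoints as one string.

midpoint -3: h = -13 < 0 → [-5, -3]
midpoint -4: h = 20 > 0 → [-4, -3]
midpoint -3.5: h = -0.5 < 0 → [-4, -3.5]
midpoint -3.75: h = 8.6562 > 0 → [-3.75, -3.5]
midpoint -3.625: h = 3.8164 > 0 → [-3.625, -3.5]
midpoint -3.5625: h = 1.5942 > 0 → [-3.5625, -3.5]
midpoint -3.53125: h = 0.5313 > 0 → [-3.53125, -3.5]

-+-++++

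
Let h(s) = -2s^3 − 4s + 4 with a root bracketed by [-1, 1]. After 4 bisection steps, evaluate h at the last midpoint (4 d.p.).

-0.8398

s = 0 gives h = 4, positive; keep [0, 1]
s = 0.5 gives h = 1.75, positive; keep [0.5, 1]
s = 0.75 gives h = 0.15625, positive; keep [0.75, 1]
s = 0.875 gives h = -0.8398, negative; keep [0.75, 0.875]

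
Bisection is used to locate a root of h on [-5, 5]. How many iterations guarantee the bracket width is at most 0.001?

14

Width after n steps is 10/2^n. Need 2^n ≥ 10/0.001 = 10000.
2^13 = 8192 < 10000 ≤ 2^14 = 16384, so n = 14.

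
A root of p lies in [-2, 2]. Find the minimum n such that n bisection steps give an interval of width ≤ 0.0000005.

23

Width after n steps is 4/2^n. Need 2^n ≥ 4/0.0000005 = 8000000.
2^22 = 4194304 < 8000000 ≤ 2^23 = 8388608, so n = 23.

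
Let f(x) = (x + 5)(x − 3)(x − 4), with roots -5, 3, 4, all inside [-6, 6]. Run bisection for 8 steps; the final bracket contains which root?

-5

m = 0, f(m) = 60 (+); new bracket [-6, 0]
m = -3, f(m) = 84 (+); new bracket [-6, -3]
m = -4.5, f(m) = 31.875 (+); new bracket [-6, -4.5]
m = -5.25, f(m) = -19.0781 (−); new bracket [-5.25, -4.5]
m = -4.875, f(m) = 8.7363 (+); new bracket [-5.25, -4.875]
m = -5.0625, f(m) = -4.5667 (−); new bracket [-5.0625, -4.875]
m = -4.96875, f(m) = 2.2334 (+); new bracket [-5.0625, -4.96875]
m = -5.015625, f(m) = -1.1292 (−); new bracket [-5.015625, -4.96875]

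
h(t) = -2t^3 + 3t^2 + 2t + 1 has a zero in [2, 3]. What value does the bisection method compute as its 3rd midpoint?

midpoint 2.5: h = -6.5 < 0 → [2, 2.5]
midpoint 2.25: h = -2.09375 < 0 → [2, 2.25]
midpoint 2.125: h = -0.394531 < 0 → [2, 2.125]

2.125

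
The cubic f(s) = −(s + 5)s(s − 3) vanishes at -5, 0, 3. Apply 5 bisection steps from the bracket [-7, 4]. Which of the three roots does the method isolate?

-5

s = -1.5 gives f = -23.625, negative; keep [-7, -1.5]
s = -4.25 gives f = -23.109375, negative; keep [-7, -4.25]
s = -5.625 gives f = 30.322266, positive; keep [-5.625, -4.25]
s = -4.9375 gives f = -2.4495, negative; keep [-5.625, -4.9375]
s = -5.28125 gives f = 12.3006, positive; keep [-5.28125, -4.9375]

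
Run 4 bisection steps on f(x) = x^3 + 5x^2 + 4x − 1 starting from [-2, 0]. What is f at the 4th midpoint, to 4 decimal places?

0.3535

midpoint -1: f = -1 < 0 → [-2, -1]
midpoint -1.5: f = 0.875 > 0 → [-1.5, -1]
midpoint -1.25: f = -0.140625 < 0 → [-1.5, -1.25]
midpoint -1.375: f = 0.3535 > 0 → [-1.375, -1.25]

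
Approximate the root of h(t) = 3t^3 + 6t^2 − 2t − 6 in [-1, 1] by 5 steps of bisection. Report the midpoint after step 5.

0.9375

t = 0 gives h = -6, negative; keep [0, 1]
t = 0.5 gives h = -5.125, negative; keep [0.5, 1]
t = 0.75 gives h = -2.859375, negative; keep [0.75, 1]
t = 0.875 gives h = -1.1465, negative; keep [0.875, 1]
t = 0.9375 gives h = -0.1296, negative; keep [0.9375, 1]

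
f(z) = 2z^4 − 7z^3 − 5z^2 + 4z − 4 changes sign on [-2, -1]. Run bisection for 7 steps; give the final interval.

[-1.1953125, -1.1875]

f(-1.5) = 12.5 > 0, so the root lies in [-1.5, -1]
f(-1.25) = 1.742188 > 0, so the root lies in [-1.25, -1]
f(-1.125) = -1.657715 < 0, so the root lies in [-1.25, -1.125]
f(-1.1875) = -0.1018 < 0, so the root lies in [-1.25, -1.1875]
f(-1.21875) = 0.7827 > 0, so the root lies in [-1.21875, -1.1875]
f(-1.203125) = 0.3313 > 0, so the root lies in [-1.203125, -1.1875]
f(-1.1953125) = 0.1125 > 0, so the root lies in [-1.1953125, -1.1875]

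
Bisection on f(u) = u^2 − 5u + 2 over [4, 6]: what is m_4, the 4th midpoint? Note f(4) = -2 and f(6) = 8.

4.625

f(5) = 2 > 0, so the root lies in [4, 5]
f(4.5) = -0.25 < 0, so the root lies in [4.5, 5]
f(4.75) = 0.8125 > 0, so the root lies in [4.5, 4.75]
f(4.625) = 0.2656 > 0, so the root lies in [4.5, 4.625]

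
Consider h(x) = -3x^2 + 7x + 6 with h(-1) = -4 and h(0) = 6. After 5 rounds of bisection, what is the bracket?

x = -0.5 gives h = 1.75, positive; keep [-1, -0.5]
x = -0.75 gives h = -0.9375, negative; keep [-0.75, -0.5]
x = -0.625 gives h = 0.453125, positive; keep [-0.75, -0.625]
x = -0.6875 gives h = -0.2305, negative; keep [-0.6875, -0.625]
x = -0.65625 gives h = 0.1143, positive; keep [-0.6875, -0.65625]

[-0.6875, -0.65625]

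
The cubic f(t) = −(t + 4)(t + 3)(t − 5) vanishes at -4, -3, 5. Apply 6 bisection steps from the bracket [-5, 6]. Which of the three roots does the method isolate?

5

midpoint 0.5: f = 70.875 > 0 → [0.5, 6]
midpoint 3.25: f = 79.296875 > 0 → [3.25, 6]
midpoint 4.625: f = 24.662109 > 0 → [4.625, 6]
midpoint 5.3125: f = -24.1907 < 0 → [4.625, 5.3125]
midpoint 4.96875: f = 2.2334 > 0 → [4.96875, 5.3125]
midpoint 5.140625: f = -10.464 < 0 → [4.96875, 5.140625]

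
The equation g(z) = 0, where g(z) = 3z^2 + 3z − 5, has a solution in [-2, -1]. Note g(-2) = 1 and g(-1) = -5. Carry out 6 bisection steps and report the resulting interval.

g(-1.5) = -2.75 < 0, so the root lies in [-2, -1.5]
g(-1.75) = -1.0625 < 0, so the root lies in [-2, -1.75]
g(-1.875) = -0.078125 < 0, so the root lies in [-2, -1.875]
g(-1.9375) = 0.4492 > 0, so the root lies in [-1.9375, -1.875]
g(-1.90625) = 0.1826 > 0, so the root lies in [-1.90625, -1.875]
g(-1.890625) = 0.0515 > 0, so the root lies in [-1.890625, -1.875]

[-1.890625, -1.875]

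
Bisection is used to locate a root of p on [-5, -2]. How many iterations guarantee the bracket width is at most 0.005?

Width after n steps is 3/2^n. Need 2^n ≥ 3/0.005 = 600.
2^9 = 512 < 600 ≤ 2^10 = 1024, so n = 10.

10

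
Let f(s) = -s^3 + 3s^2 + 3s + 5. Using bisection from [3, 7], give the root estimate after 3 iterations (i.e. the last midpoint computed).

midpoint 5: f = -30 < 0 → [3, 5]
midpoint 4: f = 1 > 0 → [4, 5]
midpoint 4.5: f = -11.875 < 0 → [4, 4.5]

4.5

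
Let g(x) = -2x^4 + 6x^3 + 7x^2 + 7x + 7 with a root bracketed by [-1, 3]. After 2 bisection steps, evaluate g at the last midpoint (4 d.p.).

7.0000

g(1) = 25 > 0, so the root lies in [-1, 1]
g(0) = 7 > 0, so the root lies in [-1, 0]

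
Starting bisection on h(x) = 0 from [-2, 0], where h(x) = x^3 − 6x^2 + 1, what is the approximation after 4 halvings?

midpoint -1: h = -6 < 0 → [-1, 0]
midpoint -0.5: h = -0.625 < 0 → [-0.5, 0]
midpoint -0.25: h = 0.609375 > 0 → [-0.5, -0.25]
midpoint -0.375: h = 0.1035 > 0 → [-0.5, -0.375]

-0.375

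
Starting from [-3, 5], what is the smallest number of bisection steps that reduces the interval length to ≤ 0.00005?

Width after n steps is 8/2^n. Need 2^n ≥ 8/0.00005 = 160000.
2^17 = 131072 < 160000 ≤ 2^18 = 262144, so n = 18.

18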